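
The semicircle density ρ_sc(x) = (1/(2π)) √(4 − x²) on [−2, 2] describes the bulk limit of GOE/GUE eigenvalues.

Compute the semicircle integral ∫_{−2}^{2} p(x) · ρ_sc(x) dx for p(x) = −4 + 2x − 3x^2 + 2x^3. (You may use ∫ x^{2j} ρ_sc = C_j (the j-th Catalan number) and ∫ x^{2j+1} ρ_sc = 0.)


Write p(x) = Σ a_i x^i, split into monomials and integrate each against ρ_sc separately.
Using ∫ x^{2j} ρ_sc = C_j = (1/(j+1)) C(2j, j) (Catalan numbers) and ∫ x^{2j+1} ρ_sc = 0 (odd monomials vanish by symmetry):
  i = 0 (even): a_0 · C_{0} = -4 · 1 = -4
  i = 1 (odd): ∫ x^1 ρ_sc = 0 (vanishes)
  i = 2 (even): a_2 · C_{1} = -3 · 1 = -3
  i = 3 (odd): ∫ x^3 ρ_sc = 0 (vanishes)

Summing the contributions: ∫_{−2}^{2} p(x) ρ_sc(x) dx = (-4) + (-3) = -7.


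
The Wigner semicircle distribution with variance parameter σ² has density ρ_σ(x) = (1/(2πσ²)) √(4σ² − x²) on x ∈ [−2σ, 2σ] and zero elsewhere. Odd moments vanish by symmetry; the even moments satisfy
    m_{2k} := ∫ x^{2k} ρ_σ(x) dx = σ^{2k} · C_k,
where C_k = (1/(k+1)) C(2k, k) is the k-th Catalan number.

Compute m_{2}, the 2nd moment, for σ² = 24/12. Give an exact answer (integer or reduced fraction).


By the scaled semicircle moment identity, m_{2k} = σ^{2k} · C_k with k = 1.
C_1 = (1/(k+1)) · C(2k, k) = (1/2) · C(2, 1) = (1/2) · 2 = 1.
σ^{2k} = (σ²)^k = (24/12)^1 = 2.

Therefore m_{2} = σ^{2} · C_1 = 2 · 1 = 2.


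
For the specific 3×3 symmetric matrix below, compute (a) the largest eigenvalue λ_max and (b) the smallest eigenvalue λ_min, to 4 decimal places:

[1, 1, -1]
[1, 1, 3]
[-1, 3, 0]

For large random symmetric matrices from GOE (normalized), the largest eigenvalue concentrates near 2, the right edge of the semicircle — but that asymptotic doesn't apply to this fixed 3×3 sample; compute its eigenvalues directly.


Since M is real symmetric, all three eigenvalues are real; they are the roots of det(λI − M) = λ³ − (tr M) λ² + s λ − det M, where s is the sum of the principal 2×2 minors.
tr M = 1 + 1 + 0 = 2.
s = (1·1 − 1²) + (1·0 − (-1)²) + (1·0 − 3²) = 0 + (-1) + (-9) = -10.
det M (expand along row 1) = 1·(-9) − 1·3 + (-1)·4 = -16.
Characteristic polynomial: λ³ − 2λ² − 10λ + 16 = 0.
Substitute λ = y + (tr M)/3 = y + 0.666667 to remove the quadratic term: y³ + p·y + q = 0 with p = s − (tr M)²/3 = -11.333333 and q = −2(tr M)³/27 + (tr M)·s/3 − det M = 8.740741.
Three real roots ⇒ use the trigonometric (Viète) form: r = 2√(−p/3) = 3.887301, φ = arccos(3q/(p·r)) = arccos(-0.595201) = 2.208312 rad.
y_k = r·cos(φ/3 − 2πk/3) for k = 0, 1, 2 gives y = 2.880840, 0.819869, -3.700709.
λ_k = y_k + 0.666667 gives λ = 3.5475, 1.4865, -3.0340 (check: the sum is 2.0000 = tr M).

Hence λ_max = 3.5475 and λ_min = -3.0340.


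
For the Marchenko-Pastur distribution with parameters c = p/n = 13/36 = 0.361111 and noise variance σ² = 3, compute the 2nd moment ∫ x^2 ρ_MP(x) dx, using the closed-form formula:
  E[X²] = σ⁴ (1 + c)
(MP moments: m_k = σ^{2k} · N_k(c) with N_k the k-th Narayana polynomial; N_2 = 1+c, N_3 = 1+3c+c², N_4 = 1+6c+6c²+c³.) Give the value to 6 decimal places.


E[X²] = σ⁴ (1 + c) (second MP moment). With σ² = 3 (so σ⁴ = 9) and c = 13/36 = 0.361111: E[X²] = 9 · (1 + 0.361111) = 9 · 1.361111.

So E[X^2] = 12.250000.


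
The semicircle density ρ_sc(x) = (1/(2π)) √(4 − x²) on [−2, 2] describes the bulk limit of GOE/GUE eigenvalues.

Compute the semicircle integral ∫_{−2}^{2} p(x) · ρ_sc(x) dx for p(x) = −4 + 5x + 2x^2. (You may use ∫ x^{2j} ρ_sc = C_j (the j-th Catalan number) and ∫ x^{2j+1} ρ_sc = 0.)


Write p(x) = Σ a_i x^i, split into monomials and integrate each against ρ_sc separately.
Using ∫ x^{2j} ρ_sc = C_j = (1/(j+1)) C(2j, j) (Catalan numbers) and ∫ x^{2j+1} ρ_sc = 0 (odd monomials vanish by symmetry):
  i = 0 (even): a_0 · C_{0} = -4 · 1 = -4
  i = 1 (odd): ∫ x^1 ρ_sc = 0 (vanishes)
  i = 2 (even): a_2 · C_{1} = 2 · 1 = 2

Summing the contributions: ∫_{−2}^{2} p(x) ρ_sc(x) dx = (-4) + 2 = -2.


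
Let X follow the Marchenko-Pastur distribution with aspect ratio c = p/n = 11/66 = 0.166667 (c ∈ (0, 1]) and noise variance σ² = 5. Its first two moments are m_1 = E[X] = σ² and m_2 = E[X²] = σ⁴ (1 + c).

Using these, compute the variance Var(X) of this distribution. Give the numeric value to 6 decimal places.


m_1 = E[X] = σ² = 5, so m_1² = 25.
m_2 = E[X²] = σ⁴ (1 + c) = 25 · (1 + 0.166667) = 25 · 1.166667 = 29.166667.
(Note m_2 − m_1² simplifies to c · σ⁴ = 0.166667 · 25.)

Var(X) = m_2 − m_1² = 29.166667 − 25 = 4.166667.


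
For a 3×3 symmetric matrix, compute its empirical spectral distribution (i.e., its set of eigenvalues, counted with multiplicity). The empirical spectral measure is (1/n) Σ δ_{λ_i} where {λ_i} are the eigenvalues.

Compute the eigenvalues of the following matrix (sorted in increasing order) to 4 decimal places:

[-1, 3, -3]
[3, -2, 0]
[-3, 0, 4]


Since M is real symmetric, all three eigenvalues are real; they are the roots of det(λI − M) = λ³ − (tr M) λ² + s λ − det M, where s is the sum of the principal 2×2 minors.
tr M = -1 + (-2) + 4 = 1.
s = ((-1)·(-2) − 3²) + ((-1)·4 − (-3)²) + ((-2)·4 − 0²) = -7 + (-13) + (-8) = -28.
det M (expand along row 1) = (-1)·(-8) − 3·12 + (-3)·(-6) = -10.
Characteristic polynomial: λ³ − λ² − 28λ + 10 = 0.
Substitute λ = y + (tr M)/3 = y + 0.333333 to remove the quadratic term: y³ + p·y + q = 0 with p = s − (tr M)²/3 = -28.333333 and q = −2(tr M)³/27 + (tr M)·s/3 − det M = 0.592593.
Three real roots ⇒ use the trigonometric (Viète) form: r = 2√(−p/3) = 6.146363, φ = arccos(3q/(p·r)) = arccos(-0.010208) = 1.581005 rad.
y_k = r·cos(φ/3 − 2πk/3) for k = 0, 1, 2 gives y = 5.312418, 0.020915, -5.333333.
λ_k = y_k + 0.333333 gives λ = 5.6458, 0.3542, -5.0000 (check: the sum is 1.0000 = tr M).

Eigenvalues sorted in increasing order: [-5.0000, 0.3542, 5.6458].


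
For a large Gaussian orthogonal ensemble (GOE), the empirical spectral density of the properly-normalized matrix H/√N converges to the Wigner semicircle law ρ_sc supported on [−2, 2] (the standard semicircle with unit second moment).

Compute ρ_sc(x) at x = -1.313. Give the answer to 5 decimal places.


ρ_sc(x) = (1/(2π)) √(4 − x²). With x = -1.313:
  4 − x² = 4 − (-1.313)² = 4 − 1.723969 = 2.276031.
  √(4 − x²) = 1.508652.
  1/(2π) = 0.159155.
  ρ_sc(-1.313) = 0.159155 · 1.508652 = 0.240109.

Rounded to 5 decimal places: ρ_sc(-1.313) ≈ 0.24011.


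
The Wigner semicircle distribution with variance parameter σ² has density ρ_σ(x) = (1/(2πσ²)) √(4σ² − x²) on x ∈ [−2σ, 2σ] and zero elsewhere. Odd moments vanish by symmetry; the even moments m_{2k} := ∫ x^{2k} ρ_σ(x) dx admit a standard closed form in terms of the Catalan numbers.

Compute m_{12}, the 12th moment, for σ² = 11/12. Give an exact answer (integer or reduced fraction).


By the scaled semicircle moment identity, m_{2k} = σ^{2k} · C_k with k = 6.
C_6 = (1/(k+1)) · C(2k, k) = (1/7) · C(12, 6) = (1/7) · 924 = 132.
σ^{2k} = (σ²)^k = (11/12)^6 = 1771561/2985984.

Therefore m_{12} = σ^{12} · C_6 = (1771561/2985984) · 132 = 19487171/248832.


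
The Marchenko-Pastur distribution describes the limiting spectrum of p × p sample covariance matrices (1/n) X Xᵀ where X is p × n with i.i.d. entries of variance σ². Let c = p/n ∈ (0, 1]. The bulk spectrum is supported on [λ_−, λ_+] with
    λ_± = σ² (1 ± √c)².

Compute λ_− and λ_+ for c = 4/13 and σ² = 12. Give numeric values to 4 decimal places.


c = 4/13 = 0.307692; √c = 0.554700.
λ_− = σ² (1 − √c)² = 12 · (1 − 0.554700)² = 12 · (0.445300)² = 2.379503.
λ_+ = σ² (1 + √c)² = 12 · (1 + 0.554700)² = 12 · (1.554700)² = 29.005112.

Rounded to 4 decimal places: λ_− ≈ 2.3795, λ_+ ≈ 29.0051.


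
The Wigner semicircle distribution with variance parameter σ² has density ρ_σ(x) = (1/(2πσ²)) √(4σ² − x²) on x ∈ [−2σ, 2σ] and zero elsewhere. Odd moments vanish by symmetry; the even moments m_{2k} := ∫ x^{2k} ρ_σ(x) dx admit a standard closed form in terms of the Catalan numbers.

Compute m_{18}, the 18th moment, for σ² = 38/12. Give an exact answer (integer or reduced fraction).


By the scaled semicircle moment identity, m_{2k} = σ^{2k} · C_k with k = 9.
C_9 = (1/(k+1)) · C(2k, k) = (1/10) · C(18, 9) = (1/10) · 48620 = 4862.
σ^{2k} = (σ²)^k = (38/12)^9 = 322687697779/10077696.

Therefore m_{18} = σ^{18} · C_9 = (322687697779/10077696) · 4862 = 784453793300749/5038848.


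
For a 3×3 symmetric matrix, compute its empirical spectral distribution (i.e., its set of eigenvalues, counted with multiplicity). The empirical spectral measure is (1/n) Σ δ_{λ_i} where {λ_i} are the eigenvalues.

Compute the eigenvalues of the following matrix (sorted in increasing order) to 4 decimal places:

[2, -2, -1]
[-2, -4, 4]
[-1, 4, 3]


Since M is real symmetric, all three eigenvalues are real; they are the roots of det(λI − M) = λ³ − (tr M) λ² + s λ − det M, where s is the sum of the principal 2×2 minors.
tr M = 2 + (-4) + 3 = 1.
s = (2·(-4) − (-2)²) + (2·3 − (-1)²) + ((-4)·3 − 4²) = -12 + 5 + (-28) = -35.
det M (expand along row 1) = 2·(-28) − (-2)·(-2) + (-1)·(-12) = -48.
Characteristic polynomial: λ³ − λ² − 35λ + 48 = 0.
Substitute λ = y + (tr M)/3 = y + 0.333333 to remove the quadratic term: y³ + p·y + q = 0 with p = s − (tr M)²/3 = -35.333333 and q = −2(tr M)³/27 + (tr M)·s/3 − det M = 36.259259.
Three real roots ⇒ use the trigonometric (Viète) form: r = 2√(−p/3) = 6.863753, φ = arccos(3q/(p·r)) = arccos(-0.448532) = 2.035919 rad.
y_k = r·cos(φ/3 − 2πk/3) for k = 0, 1, 2 gives y = 5.342933, 1.059904, -6.402838.
λ_k = y_k + 0.333333 gives λ = 5.6763, 1.3932, -6.0695 (check: the sum is 1.0000 = tr M).

Eigenvalues sorted in increasing order: [-6.0695, 1.3932, 5.6763].


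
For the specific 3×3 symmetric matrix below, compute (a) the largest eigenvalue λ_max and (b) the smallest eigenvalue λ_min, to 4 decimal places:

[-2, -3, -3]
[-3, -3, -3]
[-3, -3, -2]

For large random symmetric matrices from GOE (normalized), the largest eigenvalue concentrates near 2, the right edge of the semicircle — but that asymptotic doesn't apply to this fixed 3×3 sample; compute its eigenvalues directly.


Since M is real symmetric, all three eigenvalues are real; they are the roots of det(λI − M) = λ³ − (tr M) λ² + s λ − det M, where s is the sum of the principal 2×2 minors.
tr M = -2 + (-3) + (-2) = -7.
s = ((-2)·(-3) − (-3)²) + ((-2)·(-2) − (-3)²) + ((-3)·(-2) − (-3)²) = -3 + (-5) + (-3) = -11.
det M (expand along row 1) = (-2)·(-3) − (-3)·(-3) + (-3)·0 = -3.
Characteristic polynomial: λ³ + 7λ² − 11λ + 3 = 0.
Substitute λ = y + (tr M)/3 = y − 2.333333 to remove the quadratic term: y³ + p·y + q = 0 with p = s − (tr M)²/3 = -27.333333 and q = −2(tr M)³/27 + (tr M)·s/3 − det M = 54.074074.
Three real roots ⇒ use the trigonometric (Viète) form: r = 2√(−p/3) = 6.036923, φ = arccos(3q/(p·r)) = arccos(-0.983110) = 2.957539 rad.
y_k = r·cos(φ/3 − 2πk/3) for k = 0, 1, 2 gives y = 3.333333, 2.692232, -6.025566.
λ_k = y_k − 2.333333 gives λ = 1.0000, 0.3589, -8.3589 (check: the sum is -7.0000 = tr M).

Hence λ_max = 1.0000 and λ_min = -8.3589.


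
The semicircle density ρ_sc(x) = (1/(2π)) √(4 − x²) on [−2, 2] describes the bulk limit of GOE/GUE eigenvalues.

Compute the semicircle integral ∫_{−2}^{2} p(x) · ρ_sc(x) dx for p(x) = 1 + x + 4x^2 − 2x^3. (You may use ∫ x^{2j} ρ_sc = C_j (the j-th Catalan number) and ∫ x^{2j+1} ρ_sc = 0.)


Write p(x) = Σ a_i x^i, split into monomials and integrate each against ρ_sc separately.
Using ∫ x^{2j} ρ_sc = C_j = (1/(j+1)) C(2j, j) (Catalan numbers) and ∫ x^{2j+1} ρ_sc = 0 (odd monomials vanish by symmetry):
  i = 0 (even): a_0 · C_{0} = 1 · 1 = 1
  i = 1 (odd): ∫ x^1 ρ_sc = 0 (vanishes)
  i = 2 (even): a_2 · C_{1} = 4 · 1 = 4
  i = 3 (odd): ∫ x^3 ρ_sc = 0 (vanishes)

Summing the contributions: ∫_{−2}^{2} p(x) ρ_sc(x) dx = 1 + 4 = 5.


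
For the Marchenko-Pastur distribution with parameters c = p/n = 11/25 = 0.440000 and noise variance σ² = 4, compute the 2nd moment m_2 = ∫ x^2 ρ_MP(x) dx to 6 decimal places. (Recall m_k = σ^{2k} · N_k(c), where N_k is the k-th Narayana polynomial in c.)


E[X²] = σ⁴ (1 + c) (second MP moment). With σ² = 4 (so σ⁴ = 16) and c = 11/25 = 0.440000: E[X²] = 16 · (1 + 0.440000) = 16 · 1.440000.

So E[X^2] = 23.040000.


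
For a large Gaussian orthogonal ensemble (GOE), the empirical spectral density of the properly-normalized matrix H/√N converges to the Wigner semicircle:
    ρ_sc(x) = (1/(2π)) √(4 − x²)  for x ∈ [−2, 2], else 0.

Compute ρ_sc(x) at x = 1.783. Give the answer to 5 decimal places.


ρ_sc(x) = (1/(2π)) √(4 − x²). With x = 1.783:
  4 − x² = 4 − (1.783)² = 4 − 3.179089 = 0.820911.
  √(4 − x²) = 0.906041.
  1/(2π) = 0.159155.
  ρ_sc(1.783) = 0.159155 · 0.906041 = 0.144201.

Rounded to 5 decimal places: ρ_sc(1.783) ≈ 0.14420.


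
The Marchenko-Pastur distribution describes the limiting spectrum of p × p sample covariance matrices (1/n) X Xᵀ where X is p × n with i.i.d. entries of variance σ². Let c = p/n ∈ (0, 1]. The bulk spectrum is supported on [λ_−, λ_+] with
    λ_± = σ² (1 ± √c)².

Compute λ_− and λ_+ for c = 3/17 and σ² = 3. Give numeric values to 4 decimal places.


c = 3/17 = 0.176471; √c = 0.420084.
λ_− = σ² (1 − √c)² = 3 · (1 − 0.420084)² = 3 · (0.579916)² = 1.008908.
λ_+ = σ² (1 + √c)² = 3 · (1 + 0.420084)² = 3 · (1.420084)² = 6.049916.

Rounded to 4 decimal places: λ_− ≈ 1.0089, λ_+ ≈ 6.0499.


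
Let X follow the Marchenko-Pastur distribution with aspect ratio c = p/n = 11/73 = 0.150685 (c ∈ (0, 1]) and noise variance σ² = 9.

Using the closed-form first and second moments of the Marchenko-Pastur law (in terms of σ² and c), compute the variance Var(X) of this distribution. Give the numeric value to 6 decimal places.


Recall the MP moments m_1 = E[X] = σ² and m_2 = E[X²] = σ⁴ (1 + c).
m_1 = E[X] = σ² = 9, so m_1² = 81.
m_2 = E[X²] = σ⁴ (1 + c) = 81 · (1 + 0.150685) = 81 · 1.150685 = 93.205479.
(Note m_2 − m_1² simplifies to c · σ⁴ = 0.150685 · 81.)

Var(X) = m_2 − m_1² = 93.205479 − 81 = 12.205479.


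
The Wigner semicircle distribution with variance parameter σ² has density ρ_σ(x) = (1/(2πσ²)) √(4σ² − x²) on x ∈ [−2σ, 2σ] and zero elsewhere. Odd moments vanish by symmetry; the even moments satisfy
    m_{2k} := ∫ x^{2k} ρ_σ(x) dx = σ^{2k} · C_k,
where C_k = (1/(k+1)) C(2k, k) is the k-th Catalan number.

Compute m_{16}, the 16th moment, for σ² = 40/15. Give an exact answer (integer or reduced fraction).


By the scaled semicircle moment identity, m_{2k} = σ^{2k} · C_k with k = 8.
C_8 = (1/(k+1)) · C(2k, k) = (1/9) · C(16, 8) = (1/9) · 12870 = 1430.
σ^{2k} = (σ²)^k = (40/15)^8 = 16777216/6561.

Therefore m_{16} = σ^{16} · C_8 = (16777216/6561) · 1430 = 23991418880/6561.


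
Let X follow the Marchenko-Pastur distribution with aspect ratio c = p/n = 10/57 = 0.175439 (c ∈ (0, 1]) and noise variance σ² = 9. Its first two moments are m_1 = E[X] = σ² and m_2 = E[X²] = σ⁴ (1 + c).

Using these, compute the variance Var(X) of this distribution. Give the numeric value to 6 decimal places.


m_1 = E[X] = σ² = 9, so m_1² = 81.
m_2 = E[X²] = σ⁴ (1 + c) = 81 · (1 + 0.175439) = 81 · 1.175439 = 95.210526.
(Note m_2 − m_1² simplifies to c · σ⁴ = 0.175439 · 81.)

Var(X) = m_2 − m_1² = 95.210526 − 81 = 14.210526.


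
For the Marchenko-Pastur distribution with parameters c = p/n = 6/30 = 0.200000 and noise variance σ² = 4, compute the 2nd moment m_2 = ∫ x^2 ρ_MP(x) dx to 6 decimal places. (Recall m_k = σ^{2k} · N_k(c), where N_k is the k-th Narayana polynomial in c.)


E[X²] = σ⁴ (1 + c) (second MP moment). With σ² = 4 (so σ⁴ = 16) and c = 6/30 = 0.200000: E[X²] = 16 · (1 + 0.200000) = 16 · 1.200000.

So E[X^2] = 19.200000.


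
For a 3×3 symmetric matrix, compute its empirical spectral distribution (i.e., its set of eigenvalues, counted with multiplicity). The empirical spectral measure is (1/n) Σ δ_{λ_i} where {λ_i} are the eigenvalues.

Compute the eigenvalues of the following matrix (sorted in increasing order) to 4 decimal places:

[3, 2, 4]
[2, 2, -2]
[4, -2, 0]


Since M is real symmetric, all three eigenvalues are real; they are the roots of det(λI − M) = λ³ − (tr M) λ² + s λ − det M, where s is the sum of the principal 2×2 minors.
tr M = 3 + 2 + 0 = 5.
s = (3·2 − 2²) + (3·0 − 4²) + (2·0 − (-2)²) = 2 + (-16) + (-4) = -18.
det M (expand along row 1) = 3·(-4) − 2·8 + 4·(-12) = -76.
Characteristic polynomial: λ³ − 5λ² − 18λ + 76 = 0.
Substitute λ = y + (tr M)/3 = y + 1.666667 to remove the quadratic term: y³ + p·y + q = 0 with p = s − (tr M)²/3 = -26.333333 and q = −2(tr M)³/27 + (tr M)·s/3 − det M = 36.740741.
Three real roots ⇒ use the trigonometric (Viète) form: r = 2√(−p/3) = 5.925463, φ = arccos(3q/(p·r)) = arccos(-0.706384) = 2.355173 rad.
y_k = r·cos(φ/3 − 2πk/3) for k = 0, 1, 2 gives y = 4.191361, 1.531674, -5.723035.
λ_k = y_k + 1.666667 gives λ = 5.8580, 3.1983, -4.0564 (check: the sum is 5.0000 = tr M).

Eigenvalues sorted in increasing order: [-4.0564, 3.1983, 5.8580].


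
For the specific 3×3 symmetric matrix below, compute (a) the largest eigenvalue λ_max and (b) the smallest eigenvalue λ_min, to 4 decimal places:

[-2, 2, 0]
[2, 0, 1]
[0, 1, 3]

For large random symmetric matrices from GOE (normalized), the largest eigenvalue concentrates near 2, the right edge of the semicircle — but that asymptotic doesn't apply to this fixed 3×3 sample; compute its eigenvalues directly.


Since M is real symmetric, all three eigenvalues are real; they are the roots of det(λI − M) = λ³ − (tr M) λ² + s λ − det M, where s is the sum of the principal 2×2 minors.
tr M = -2 + 0 + 3 = 1.
s = ((-2)·0 − 2²) + ((-2)·3 − 0²) + (0·3 − 1²) = -4 + (-6) + (-1) = -11.
det M (expand along row 1) = (-2)·(-1) − 2·6 + 0·2 = -10.
Characteristic polynomial: λ³ − λ² − 11λ + 10 = 0.
Substitute λ = y + (tr M)/3 = y + 0.333333 to remove the quadratic term: y³ + p·y + q = 0 with p = s − (tr M)²/3 = -11.333333 and q = −2(tr M)³/27 + (tr M)·s/3 − det M = 6.259259.
Three real roots ⇒ use the trigonometric (Viète) form: r = 2√(−p/3) = 3.887301, φ = arccos(3q/(p·r)) = arccos(-0.426224) = 2.011111 rad.
y_k = r·cos(φ/3 − 2πk/3) for k = 0, 1, 2 gives y = 3.046057, 0.568499, -3.614556.
λ_k = y_k + 0.333333 gives λ = 3.3794, 0.9018, -3.2812 (check: the sum is 1.0000 = tr M).

Hence λ_max = 3.3794 and λ_min = -3.2812.


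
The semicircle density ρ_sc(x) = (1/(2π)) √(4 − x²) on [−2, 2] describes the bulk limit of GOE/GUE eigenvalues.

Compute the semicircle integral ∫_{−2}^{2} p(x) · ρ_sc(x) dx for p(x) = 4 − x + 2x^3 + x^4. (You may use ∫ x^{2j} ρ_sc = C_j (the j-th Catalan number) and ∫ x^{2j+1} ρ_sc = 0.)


Write p(x) = Σ a_i x^i, split into monomials and integrate each against ρ_sc separately.
Using ∫ x^{2j} ρ_sc = C_j = (1/(j+1)) C(2j, j) (Catalan numbers) and ∫ x^{2j+1} ρ_sc = 0 (odd monomials vanish by symmetry):
  i = 0 (even): a_0 · C_{0} = 4 · 1 = 4
  i = 1 (odd): ∫ x^1 ρ_sc = 0 (vanishes)
  i = 3 (odd): ∫ x^3 ρ_sc = 0 (vanishes)
  i = 4 (even): a_4 · C_{2} = 1 · 2 = 2

Summing the contributions: ∫_{−2}^{2} p(x) ρ_sc(x) dx = 4 + 2 = 6.


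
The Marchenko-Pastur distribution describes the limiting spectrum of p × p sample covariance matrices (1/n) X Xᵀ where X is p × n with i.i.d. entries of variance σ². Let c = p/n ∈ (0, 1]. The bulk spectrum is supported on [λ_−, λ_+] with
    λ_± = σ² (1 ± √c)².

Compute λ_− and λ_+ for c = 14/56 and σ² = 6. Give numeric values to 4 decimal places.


c = 14/56 = 0.250000; √c = 0.500000.
λ_− = σ² (1 − √c)² = 6 · (1 − 0.500000)² = 6 · (0.500000)² = 1.500000.
λ_+ = σ² (1 + √c)² = 6 · (1 + 0.500000)² = 6 · (1.500000)² = 13.500000.

Rounded to 4 decimal places: λ_− ≈ 1.5000, λ_+ ≈ 13.5000.


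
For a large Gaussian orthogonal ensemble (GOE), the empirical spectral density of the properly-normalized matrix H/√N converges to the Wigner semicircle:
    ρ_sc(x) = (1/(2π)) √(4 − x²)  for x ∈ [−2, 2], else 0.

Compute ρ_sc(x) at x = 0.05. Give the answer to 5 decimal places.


ρ_sc(x) = (1/(2π)) √(4 − x²). With x = 0.05:
  4 − x² = 4 − (0.05)² = 4 − 0.002500 = 3.997500.
  √(4 − x²) = 1.999375.
  1/(2π) = 0.159155.
  ρ_sc(0.05) = 0.159155 · 1.999375 = 0.318210.

Rounded to 5 decimal places: ρ_sc(0.05) ≈ 0.31821.


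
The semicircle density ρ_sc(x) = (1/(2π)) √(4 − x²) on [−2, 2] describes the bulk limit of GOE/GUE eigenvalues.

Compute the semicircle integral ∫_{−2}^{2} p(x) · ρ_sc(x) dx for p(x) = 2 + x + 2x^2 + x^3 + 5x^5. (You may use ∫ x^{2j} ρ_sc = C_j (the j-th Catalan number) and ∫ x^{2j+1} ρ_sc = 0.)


Write p(x) = Σ a_i x^i, split into monomials and integrate each against ρ_sc separately.
Using ∫ x^{2j} ρ_sc = C_j = (1/(j+1)) C(2j, j) (Catalan numbers) and ∫ x^{2j+1} ρ_sc = 0 (odd monomials vanish by symmetry):
  i = 0 (even): a_0 · C_{0} = 2 · 1 = 2
  i = 1 (odd): ∫ x^1 ρ_sc = 0 (vanishes)
  i = 2 (even): a_2 · C_{1} = 2 · 1 = 2
  i = 3 (odd): ∫ x^3 ρ_sc = 0 (vanishes)
  i = 5 (odd): ∫ x^5 ρ_sc = 0 (vanishes)

Summing the contributions: ∫_{−2}^{2} p(x) ρ_sc(x) dx = 2 + 2 = 4.


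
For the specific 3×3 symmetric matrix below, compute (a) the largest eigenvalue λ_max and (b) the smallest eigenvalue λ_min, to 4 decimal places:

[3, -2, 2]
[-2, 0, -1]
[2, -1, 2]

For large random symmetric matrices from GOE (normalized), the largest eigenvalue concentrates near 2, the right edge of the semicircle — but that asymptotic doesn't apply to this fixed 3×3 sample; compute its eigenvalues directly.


Since M is real symmetric, all three eigenvalues are real; they are the roots of det(λI − M) = λ³ − (tr M) λ² + s λ − det M, where s is the sum of the principal 2×2 minors.
tr M = 3 + 0 + 2 = 5.
s = (3·0 − (-2)²) + (3·2 − 2²) + (0·2 − (-1)²) = -4 + 2 + (-1) = -3.
det M (expand along row 1) = 3·(-1) − (-2)·(-2) + 2·2 = -3.
Characteristic polynomial: λ³ − 5λ² − 3λ + 3 = 0.
Substitute λ = y + (tr M)/3 = y + 1.666667 to remove the quadratic term: y³ + p·y + q = 0 with p = s − (tr M)²/3 = -11.333333 and q = −2(tr M)³/27 + (tr M)·s/3 − det M = -11.259259.
Three real roots ⇒ use the trigonometric (Viète) form: r = 2√(−p/3) = 3.887301, φ = arccos(3q/(p·r)) = arccos(0.766700) = 0.697112 rad.
y_k = r·cos(φ/3 − 2πk/3) for k = 0, 1, 2 gives y = 3.782823, -1.116156, -2.666667.
λ_k = y_k + 1.666667 gives λ = 5.4495, 0.5505, -1.0000 (check: the sum is 5.0000 = tr M).

Hence λ_max = 5.4495 and λ_min = -1.0000.


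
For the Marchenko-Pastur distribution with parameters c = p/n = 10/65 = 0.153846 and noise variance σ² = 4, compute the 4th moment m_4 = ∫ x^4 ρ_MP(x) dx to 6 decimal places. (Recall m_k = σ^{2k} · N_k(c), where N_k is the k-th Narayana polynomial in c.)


E[X⁴] = σ⁸ (1 + 6c + 6c² + c³) (fourth MP moment). With σ² = 4 (so σ⁸ = 256) and c = 10/65 = 0.153846: E[X⁴] = 256 · (1 + 6·0.153846 + 6·(0.153846)² + (0.153846)³) = 256 · 2.068730.

So E[X^4] = 529.594902.


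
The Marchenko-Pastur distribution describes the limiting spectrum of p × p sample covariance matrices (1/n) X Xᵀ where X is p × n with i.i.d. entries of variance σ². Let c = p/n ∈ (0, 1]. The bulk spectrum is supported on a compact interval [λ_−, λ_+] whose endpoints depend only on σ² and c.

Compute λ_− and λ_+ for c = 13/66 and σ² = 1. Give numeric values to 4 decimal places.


c = 13/66 = 0.196970; √c = 0.443813.
λ_− = σ² (1 − √c)² = 1 · (1 − 0.443813)² = 1 · (0.556187)² = 0.309344.
λ_+ = σ² (1 + √c)² = 1 · (1 + 0.443813)² = 1 · (1.443813)² = 2.084595.

Rounded to 4 decimal places: λ_− ≈ 0.3093, λ_+ ≈ 2.0846.


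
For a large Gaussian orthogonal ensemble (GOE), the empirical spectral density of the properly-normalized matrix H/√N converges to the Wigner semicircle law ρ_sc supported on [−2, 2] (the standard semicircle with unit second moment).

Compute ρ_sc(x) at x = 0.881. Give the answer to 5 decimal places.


ρ_sc(x) = (1/(2π)) √(4 − x²). With x = 0.881:
  4 − x² = 4 − (0.881)² = 4 − 0.776161 = 3.223839.
  √(4 − x²) = 1.795505.
  1/(2π) = 0.159155.
  ρ_sc(0.881) = 0.159155 · 1.795505 = 0.285764.

Rounded to 5 decimal places: ρ_sc(0.881) ≈ 0.28576.


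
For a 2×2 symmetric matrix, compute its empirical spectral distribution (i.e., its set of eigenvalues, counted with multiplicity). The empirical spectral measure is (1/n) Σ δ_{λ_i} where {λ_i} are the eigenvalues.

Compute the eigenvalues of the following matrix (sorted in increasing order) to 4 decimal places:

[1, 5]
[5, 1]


Since M is real symmetric, both eigenvalues are real; they are the roots of det(λI − M) = λ² − (tr M) λ + det M.
tr M = 1 + 1 = 2.
det M = 1·1 − 5² = 1 − 25 = -24.
Characteristic polynomial: λ² − 2λ − 24 = 0.
Discriminant Δ = (tr M)² − 4·det M = 4 − (-96) = 100; √Δ = 10.000000.
λ = (tr M ± √Δ)/2 = (2 ± 10.000000)/2, giving (tr M − √Δ)/2 = -4.0000 and (tr M + √Δ)/2 = 6.0000.

Eigenvalues sorted in increasing order: [-4.0000, 6.0000].


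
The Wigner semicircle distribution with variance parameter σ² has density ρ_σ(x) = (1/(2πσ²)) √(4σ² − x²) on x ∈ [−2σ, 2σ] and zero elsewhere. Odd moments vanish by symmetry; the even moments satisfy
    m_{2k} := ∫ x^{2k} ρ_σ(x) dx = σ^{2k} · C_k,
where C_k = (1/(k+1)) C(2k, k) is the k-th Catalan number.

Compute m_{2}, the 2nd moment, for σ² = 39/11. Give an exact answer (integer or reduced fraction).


By the scaled semicircle moment identity, m_{2k} = σ^{2k} · C_k with k = 1.
C_1 = (1/(k+1)) · C(2k, k) = (1/2) · C(2, 1) = (1/2) · 2 = 1.
σ^{2k} = (σ²)^k = (39/11)^1 = 39/11.

Therefore m_{2} = σ^{2} · C_1 = (39/11) · 1 = 39/11.


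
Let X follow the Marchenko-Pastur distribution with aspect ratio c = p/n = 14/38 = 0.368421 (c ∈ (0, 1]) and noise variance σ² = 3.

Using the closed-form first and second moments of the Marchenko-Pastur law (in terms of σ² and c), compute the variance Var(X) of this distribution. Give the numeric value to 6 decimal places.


Recall the MP moments m_1 = E[X] = σ² and m_2 = E[X²] = σ⁴ (1 + c).
m_1 = E[X] = σ² = 3, so m_1² = 9.
m_2 = E[X²] = σ⁴ (1 + c) = 9 · (1 + 0.368421) = 9 · 1.368421 = 12.315789.
(Note m_2 − m_1² simplifies to c · σ⁴ = 0.368421 · 9.)

Var(X) = m_2 − m_1² = 12.315789 − 9 = 3.315789.


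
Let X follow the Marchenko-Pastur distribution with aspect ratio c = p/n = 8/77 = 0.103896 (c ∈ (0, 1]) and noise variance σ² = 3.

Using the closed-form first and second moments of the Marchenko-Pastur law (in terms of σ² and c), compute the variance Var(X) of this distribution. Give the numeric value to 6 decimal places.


Recall the MP moments m_1 = E[X] = σ² and m_2 = E[X²] = σ⁴ (1 + c).
m_1 = E[X] = σ² = 3, so m_1² = 9.
m_2 = E[X²] = σ⁴ (1 + c) = 9 · (1 + 0.103896) = 9 · 1.103896 = 9.935065.
(Note m_2 − m_1² simplifies to c · σ⁴ = 0.103896 · 9.)

Var(X) = m_2 − m_1² = 9.935065 − 9 = 0.935065.


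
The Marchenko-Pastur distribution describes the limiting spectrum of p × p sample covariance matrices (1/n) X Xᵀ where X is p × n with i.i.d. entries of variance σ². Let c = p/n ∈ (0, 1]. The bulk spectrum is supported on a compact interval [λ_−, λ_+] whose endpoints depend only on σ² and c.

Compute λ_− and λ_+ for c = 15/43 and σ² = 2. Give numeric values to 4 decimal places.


c = 15/43 = 0.348837; √c = 0.590624.
λ_− = σ² (1 − √c)² = 2 · (1 − 0.590624)² = 2 · (0.409376)² = 0.335177.
λ_+ = σ² (1 + √c)² = 2 · (1 + 0.590624)² = 2 · (1.590624)² = 5.060172.

Rounded to 4 decimal places: λ_− ≈ 0.3352, λ_+ ≈ 5.0602.


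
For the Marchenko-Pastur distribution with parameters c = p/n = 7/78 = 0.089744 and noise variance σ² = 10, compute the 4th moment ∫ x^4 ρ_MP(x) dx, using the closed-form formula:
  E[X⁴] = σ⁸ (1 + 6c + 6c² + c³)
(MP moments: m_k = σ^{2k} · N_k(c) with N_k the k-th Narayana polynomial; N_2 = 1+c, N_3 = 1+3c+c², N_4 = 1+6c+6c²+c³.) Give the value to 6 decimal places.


E[X⁴] = σ⁸ (1 + 6c + 6c² + c³) (fourth MP moment). With σ² = 10 (so σ⁸ = 10000) and c = 7/78 = 0.089744: E[X⁴] = 10000 · (1 + 6·0.089744 + 6·(0.089744)² + (0.089744)³) = 10000 · 1.587508.

So E[X^4] = 15875.077968.


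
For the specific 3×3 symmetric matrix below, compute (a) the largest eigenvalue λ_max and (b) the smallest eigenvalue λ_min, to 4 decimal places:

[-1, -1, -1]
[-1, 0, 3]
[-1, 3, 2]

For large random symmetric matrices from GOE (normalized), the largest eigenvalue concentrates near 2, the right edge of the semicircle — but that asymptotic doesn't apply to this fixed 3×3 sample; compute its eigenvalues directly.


Since M is real symmetric, all three eigenvalues are real; they are the roots of det(λI − M) = λ³ − (tr M) λ² + s λ − det M, where s is the sum of the principal 2×2 minors.
tr M = -1 + 0 + 2 = 1.
s = ((-1)·0 − (-1)²) + ((-1)·2 − (-1)²) + (0·2 − 3²) = -1 + (-3) + (-9) = -13.
det M (expand along row 1) = (-1)·(-9) − (-1)·1 + (-1)·(-3) = 13.
Characteristic polynomial: λ³ − λ² − 13λ − 13 = 0.
Substitute λ = y + (tr M)/3 = y + 0.333333 to remove the quadratic term: y³ + p·y + q = 0 with p = s − (tr M)²/3 = -13.333333 and q = −2(tr M)³/27 + (tr M)·s/3 − det M = -17.407407.
Three real roots ⇒ use the trigonometric (Viète) form: r = 2√(−p/3) = 4.216370, φ = arccos(3q/(p·r)) = arccos(0.928919) = 0.379313 rad.
y_k = r·cos(φ/3 − 2πk/3) for k = 0, 1, 2 gives y = 4.182713, -1.630900, -2.551813.
λ_k = y_k + 0.333333 gives λ = 4.5160, -1.2976, -2.2185 (check: the sum is 1.0000 = tr M).

Hence λ_max = 4.5160 and λ_min = -2.2185.


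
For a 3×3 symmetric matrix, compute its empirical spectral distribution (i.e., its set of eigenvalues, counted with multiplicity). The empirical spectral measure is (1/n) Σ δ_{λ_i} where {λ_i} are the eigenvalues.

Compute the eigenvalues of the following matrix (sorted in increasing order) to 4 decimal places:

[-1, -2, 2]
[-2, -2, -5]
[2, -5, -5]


Since M is real symmetric, all three eigenvalues are real; they are the roots of det(λI − M) = λ³ − (tr M) λ² + s λ − det M, where s is the sum of the principal 2×2 minors.
tr M = -1 + (-2) + (-5) = -8.
s = ((-1)·(-2) − (-2)²) + ((-1)·(-5) − 2²) + ((-2)·(-5) − (-5)²) = -2 + 1 + (-15) = -16.
det M (expand along row 1) = (-1)·(-15) − (-2)·20 + 2·14 = 83.
Characteristic polynomial: λ³ + 8λ² − 16λ − 83 = 0.
Substitute λ = y + (tr M)/3 = y − 2.666667 to remove the quadratic term: y³ + p·y + q = 0 with p = s − (tr M)²/3 = -37.333333 and q = −2(tr M)³/27 + (tr M)·s/3 − det M = -2.407407.
Three real roots ⇒ use the trigonometric (Viète) form: r = 2√(−p/3) = 7.055337, φ = arccos(3q/(p·r)) = arccos(0.027419) = 1.543374 rad.
y_k = r·cos(φ/3 − 2πk/3) for k = 0, 1, 2 gives y = 6.142091, -0.064491, -6.077600.
λ_k = y_k − 2.666667 gives λ = 3.4754, -2.7312, -8.7443 (check: the sum is -8.0000 = tr M).

Eigenvalues sorted in increasing order: [-8.7443, -2.7312, 3.4754].


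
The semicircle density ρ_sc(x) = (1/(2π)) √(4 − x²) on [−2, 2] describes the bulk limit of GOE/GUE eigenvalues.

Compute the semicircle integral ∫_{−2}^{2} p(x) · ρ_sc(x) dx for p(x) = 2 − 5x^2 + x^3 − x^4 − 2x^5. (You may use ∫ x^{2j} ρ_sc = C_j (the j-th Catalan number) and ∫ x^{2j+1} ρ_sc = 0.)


Write p(x) = Σ a_i x^i, split into monomials and integrate each against ρ_sc separately.
Using ∫ x^{2j} ρ_sc = C_j = (1/(j+1)) C(2j, j) (Catalan numbers) and ∫ x^{2j+1} ρ_sc = 0 (odd monomials vanish by symmetry):
  i = 0 (even): a_0 · C_{0} = 2 · 1 = 2
  i = 2 (even): a_2 · C_{1} = -5 · 1 = -5
  i = 3 (odd): ∫ x^3 ρ_sc = 0 (vanishes)
  i = 4 (even): a_4 · C_{2} = -1 · 2 = -2
  i = 5 (odd): ∫ x^5 ρ_sc = 0 (vanishes)

Summing the contributions: ∫_{−2}^{2} p(x) ρ_sc(x) dx = 2 + (-5) + (-2) = -5.


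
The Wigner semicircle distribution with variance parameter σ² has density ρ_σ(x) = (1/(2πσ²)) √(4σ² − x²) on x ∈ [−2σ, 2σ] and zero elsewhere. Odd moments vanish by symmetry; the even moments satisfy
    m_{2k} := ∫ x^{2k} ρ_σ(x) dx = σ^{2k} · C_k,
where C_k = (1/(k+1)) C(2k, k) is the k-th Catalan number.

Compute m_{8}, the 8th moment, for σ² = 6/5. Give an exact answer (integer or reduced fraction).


By the scaled semicircle moment identity, m_{2k} = σ^{2k} · C_k with k = 4.
C_4 = (1/(k+1)) · C(2k, k) = (1/5) · C(8, 4) = (1/5) · 70 = 14.
σ^{2k} = (σ²)^k = (6/5)^4 = 1296/625.

Therefore m_{8} = σ^{8} · C_4 = (1296/625) · 14 = 18144/625.


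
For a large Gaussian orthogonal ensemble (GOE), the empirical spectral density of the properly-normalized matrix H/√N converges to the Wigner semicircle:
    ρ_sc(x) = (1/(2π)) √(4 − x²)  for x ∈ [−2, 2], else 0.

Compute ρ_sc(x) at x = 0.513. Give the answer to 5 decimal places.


ρ_sc(x) = (1/(2π)) √(4 − x²). With x = 0.513:
  4 − x² = 4 − (0.513)² = 4 − 0.263169 = 3.736831.
  √(4 − x²) = 1.933088.
  1/(2π) = 0.159155.
  ρ_sc(0.513) = 0.159155 · 1.933088 = 0.307661.

Rounded to 5 decimal places: ρ_sc(0.513) ≈ 0.30766.


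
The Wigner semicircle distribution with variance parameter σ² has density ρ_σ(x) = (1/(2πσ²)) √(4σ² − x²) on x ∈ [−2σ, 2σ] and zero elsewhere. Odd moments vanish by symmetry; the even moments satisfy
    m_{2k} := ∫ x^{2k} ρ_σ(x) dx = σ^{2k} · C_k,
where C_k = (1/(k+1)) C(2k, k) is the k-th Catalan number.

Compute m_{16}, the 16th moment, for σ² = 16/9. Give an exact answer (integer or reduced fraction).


By the scaled semicircle moment identity, m_{2k} = σ^{2k} · C_k with k = 8.
C_8 = (1/(k+1)) · C(2k, k) = (1/9) · C(16, 8) = (1/9) · 12870 = 1430.
σ^{2k} = (σ²)^k = (16/9)^8 = 4294967296/43046721.

Therefore m_{16} = σ^{16} · C_8 = (4294967296/43046721) · 1430 = 6141803233280/43046721.


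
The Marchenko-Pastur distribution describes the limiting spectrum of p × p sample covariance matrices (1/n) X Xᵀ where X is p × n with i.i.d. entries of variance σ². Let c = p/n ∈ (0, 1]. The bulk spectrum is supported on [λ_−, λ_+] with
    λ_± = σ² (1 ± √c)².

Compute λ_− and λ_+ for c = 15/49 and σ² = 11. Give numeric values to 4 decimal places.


c = 15/49 = 0.306122; √c = 0.553283.
λ_− = σ² (1 − √c)² = 11 · (1 − 0.553283)² = 11 · (0.446717)² = 2.195114.
λ_+ = σ² (1 + √c)² = 11 · (1 + 0.553283)² = 11 · (1.553283)² = 26.539580.

Rounded to 4 decimal places: λ_− ≈ 2.1951, λ_+ ≈ 26.5396.


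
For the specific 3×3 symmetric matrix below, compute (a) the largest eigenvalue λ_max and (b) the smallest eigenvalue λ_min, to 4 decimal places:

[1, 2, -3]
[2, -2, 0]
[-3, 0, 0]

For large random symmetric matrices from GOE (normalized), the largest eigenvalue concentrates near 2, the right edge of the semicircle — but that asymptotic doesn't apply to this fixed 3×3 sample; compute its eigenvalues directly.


Since M is real symmetric, all three eigenvalues are real; they are the roots of det(λI − M) = λ³ − (tr M) λ² + s λ − det M, where s is the sum of the principal 2×2 minors.
tr M = 1 + (-2) + 0 = -1.
s = (1·(-2) − 2²) + (1·0 − (-3)²) + ((-2)·0 − 0²) = -6 + (-9) + 0 = -15.
det M (expand along row 1) = 1·0 − 2·0 + (-3)·(-6) = 18.
Characteristic polynomial: λ³ + λ² − 15λ − 18 = 0.
Substitute λ = y + (tr M)/3 = y − 0.333333 to remove the quadratic term: y³ + p·y + q = 0 with p = s − (tr M)²/3 = -15.333333 and q = −2(tr M)³/27 + (tr M)·s/3 − det M = -12.925926.
Three real roots ⇒ use the trigonometric (Viète) form: r = 2√(−p/3) = 4.521553, φ = arccos(3q/(p·r)) = arccos(0.559318) = 0.977234 rad.
y_k = r·cos(φ/3 − 2πk/3) for k = 0, 1, 2 gives y = 4.283777, -0.888783, -3.394994.
λ_k = y_k − 0.333333 gives λ = 3.9504, -1.2221, -3.7283 (check: the sum is -1.0000 = tr M).

Hence λ_max = 3.9504 and λ_min = -3.7283.


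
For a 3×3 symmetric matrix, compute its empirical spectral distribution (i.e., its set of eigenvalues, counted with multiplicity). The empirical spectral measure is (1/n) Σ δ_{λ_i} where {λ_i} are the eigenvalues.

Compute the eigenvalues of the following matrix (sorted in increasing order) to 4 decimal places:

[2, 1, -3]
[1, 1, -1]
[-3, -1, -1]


Since M is real symmetric, all three eigenvalues are real; they are the roots of det(λI − M) = λ³ − (tr M) λ² + s λ − det M, where s is the sum of the principal 2×2 minors.
tr M = 2 + 1 + (-1) = 2.
s = (2·1 − 1²) + (2·(-1) − (-3)²) + (1·(-1) − (-1)²) = 1 + (-11) + (-2) = -12.
det M (expand along row 1) = 2·(-2) − 1·(-4) + (-3)·2 = -6.
Characteristic polynomial: λ³ − 2λ² − 12λ + 6 = 0.
Substitute λ = y + (tr M)/3 = y + 0.666667 to remove the quadratic term: y³ + p·y + q = 0 with p = s − (tr M)²/3 = -13.333333 and q = −2(tr M)³/27 + (tr M)·s/3 − det M = -2.592593.
Three real roots ⇒ use the trigonometric (Viète) form: r = 2√(−p/3) = 4.216370, φ = arccos(3q/(p·r)) = arccos(0.138350) = 1.432001 rad.
y_k = r·cos(φ/3 − 2πk/3) for k = 0, 1, 2 gives y = 3.745077, -0.195001, -3.550076.
λ_k = y_k + 0.666667 gives λ = 4.4117, 0.4717, -2.8834 (check: the sum is 2.0000 = tr M).

Eigenvalues sorted in increasing order: [-2.8834, 0.4717, 4.4117].


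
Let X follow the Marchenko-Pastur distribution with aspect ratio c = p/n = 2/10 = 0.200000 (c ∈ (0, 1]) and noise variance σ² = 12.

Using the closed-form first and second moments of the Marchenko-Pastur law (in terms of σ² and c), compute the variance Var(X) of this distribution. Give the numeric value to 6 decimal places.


Recall the MP moments m_1 = E[X] = σ² and m_2 = E[X²] = σ⁴ (1 + c).
m_1 = E[X] = σ² = 12, so m_1² = 144.
m_2 = E[X²] = σ⁴ (1 + c) = 144 · (1 + 0.200000) = 144 · 1.200000 = 172.800000.
(Note m_2 − m_1² simplifies to c · σ⁴ = 0.200000 · 144.)

Var(X) = m_2 − m_1² = 172.800000 − 144 = 28.800000.


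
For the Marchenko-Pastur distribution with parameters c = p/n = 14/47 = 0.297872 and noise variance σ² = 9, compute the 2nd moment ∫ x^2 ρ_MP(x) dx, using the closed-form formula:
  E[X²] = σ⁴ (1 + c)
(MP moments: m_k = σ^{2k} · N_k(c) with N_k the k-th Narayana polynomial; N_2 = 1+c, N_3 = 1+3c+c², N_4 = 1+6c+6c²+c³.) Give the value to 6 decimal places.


E[X²] = σ⁴ (1 + c) (second MP moment). With σ² = 9 (so σ⁴ = 81) and c = 14/47 = 0.297872: E[X²] = 81 · (1 + 0.297872) = 81 · 1.297872.

So E[X^2] = 105.127660.


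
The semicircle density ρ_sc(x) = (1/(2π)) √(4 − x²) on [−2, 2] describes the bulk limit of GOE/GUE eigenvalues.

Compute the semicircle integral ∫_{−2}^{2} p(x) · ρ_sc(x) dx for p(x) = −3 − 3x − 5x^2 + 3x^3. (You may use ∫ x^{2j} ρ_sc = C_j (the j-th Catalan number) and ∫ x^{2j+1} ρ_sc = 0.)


Write p(x) = Σ a_i x^i, split into monomials and integrate each against ρ_sc separately.
Using ∫ x^{2j} ρ_sc = C_j = (1/(j+1)) C(2j, j) (Catalan numbers) and ∫ x^{2j+1} ρ_sc = 0 (odd monomials vanish by symmetry):
  i = 0 (even): a_0 · C_{0} = -3 · 1 = -3
  i = 1 (odd): ∫ x^1 ρ_sc = 0 (vanishes)
  i = 2 (even): a_2 · C_{1} = -5 · 1 = -5
  i = 3 (odd): ∫ x^3 ρ_sc = 0 (vanishes)

Summing the contributions: ∫_{−2}^{2} p(x) ρ_sc(x) dx = (-3) + (-5) = -8.
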